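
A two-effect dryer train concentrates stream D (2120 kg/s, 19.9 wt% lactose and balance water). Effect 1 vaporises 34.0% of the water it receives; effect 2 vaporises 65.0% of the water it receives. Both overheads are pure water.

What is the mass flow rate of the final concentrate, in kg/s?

water in feed = 2120×0.801 = 1698.1 kg/s.
After stage 1: water left = (1−0.340)×1698.1 = 1120.8; stream total = 1542.6 kg/s.
After stage 2: water left = (1−0.650)×1120.8 = 392.27; final concentrate = 814.15 kg/s.

814.1 kg/s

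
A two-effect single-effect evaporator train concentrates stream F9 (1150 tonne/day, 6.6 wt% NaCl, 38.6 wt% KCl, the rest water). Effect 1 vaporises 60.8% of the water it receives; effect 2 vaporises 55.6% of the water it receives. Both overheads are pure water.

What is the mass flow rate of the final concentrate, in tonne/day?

629.5 tonne/day

water in feed = 1150×0.548 = 630.2 tonne/day.
After stage 1: water left = (1−0.608)×630.2 = 247.04; stream total = 766.84 tonne/day.
After stage 2: water left = (1−0.556)×247.04 = 109.69; final concentrate = 629.49 tonne/day.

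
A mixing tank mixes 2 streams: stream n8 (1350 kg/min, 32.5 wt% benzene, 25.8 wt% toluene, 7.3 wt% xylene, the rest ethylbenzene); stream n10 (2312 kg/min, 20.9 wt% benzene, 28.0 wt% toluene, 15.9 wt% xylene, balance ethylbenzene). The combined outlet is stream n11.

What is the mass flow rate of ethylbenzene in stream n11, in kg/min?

ethylbenzene out = ethylbenzene in = 1350×0.344 + 2312×0.352 = 1278.2 kg/min.

1278 kg/min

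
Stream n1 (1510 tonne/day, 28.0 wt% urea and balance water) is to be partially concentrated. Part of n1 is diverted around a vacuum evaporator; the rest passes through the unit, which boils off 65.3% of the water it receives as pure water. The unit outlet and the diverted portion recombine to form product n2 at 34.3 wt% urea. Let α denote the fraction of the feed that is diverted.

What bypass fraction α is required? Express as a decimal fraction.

All 1510×0.280 = 422.8 tonne/day of urea reaches n2, so n2 = 422.8/0.343 = 1232.7 tonne/day and vapour = 277.35 tonne/day.
The evaporator receives (1−α)·1510 of feed at 0.720 water and removes 0.653 of that water:
0.653×0.720×(1−α)×1510 = 277.35
(1−α) = 277.35/709.94 = 0.3907;  α = 0.6093.

0.609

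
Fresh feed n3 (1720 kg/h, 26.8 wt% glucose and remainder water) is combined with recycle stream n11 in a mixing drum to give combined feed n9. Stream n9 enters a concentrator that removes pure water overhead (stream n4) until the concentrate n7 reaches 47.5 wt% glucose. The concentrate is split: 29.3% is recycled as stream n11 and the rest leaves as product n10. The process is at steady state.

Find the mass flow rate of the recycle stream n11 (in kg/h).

402.2 kg/h

Overall glucose balance (none leaves overhead): glucose in fresh feed = glucose in product, i.e. 1720×0.268 = (1−0.293)·n7·0.475.
n7 = 460.96/(0.475×0.707) = 1372.6 kg/h.
Recycle n11 = 0.293×1372.6 = 402.18 kg/h.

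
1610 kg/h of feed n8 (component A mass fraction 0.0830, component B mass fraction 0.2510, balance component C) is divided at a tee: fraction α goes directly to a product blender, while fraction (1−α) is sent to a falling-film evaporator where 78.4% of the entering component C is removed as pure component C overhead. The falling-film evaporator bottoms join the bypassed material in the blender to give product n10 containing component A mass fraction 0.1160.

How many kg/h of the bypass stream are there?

All 1610×0.083 = 133.63 kg/h of component A reaches n10, so n10 = 133.63/0.116 = 1152 kg/h and vapour = 458.02 kg/h.
The evaporator receives (1−α)·1610 of feed at 0.666 component C and removes 0.784 of that component C:
0.784×0.666×(1−α)×1610 = 458.02
(1−α) = 458.02/840.65 = 0.5448;  α = 0.4552.
Bypass flow = 0.4552×1610 = 732.81 kg/h.

732.8 kg/h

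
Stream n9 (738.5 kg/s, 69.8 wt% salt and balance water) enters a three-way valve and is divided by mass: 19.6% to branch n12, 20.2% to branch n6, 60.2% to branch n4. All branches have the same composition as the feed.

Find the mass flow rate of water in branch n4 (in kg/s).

Branch n4 total = 0.602×738.5 = 444.58 kg/s.
water in n4 = 0.302×444.58 = 134.26 kg/s.

134.3 kg/s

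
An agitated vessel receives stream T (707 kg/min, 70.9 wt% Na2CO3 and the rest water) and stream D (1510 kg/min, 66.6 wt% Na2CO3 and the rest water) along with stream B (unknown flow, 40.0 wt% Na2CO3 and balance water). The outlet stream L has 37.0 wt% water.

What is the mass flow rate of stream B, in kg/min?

Let B be the unknown flow. Total out = 2217 + B.
water balance: 710.08 + 0.600·B = 0.370·(2217 + B)
(0.600 − 0.370)·B = 0.370×2217 − 710.08 = 110.21
B = 110.21 / 0.230 = 479.19 kg/min

479.2 kg/min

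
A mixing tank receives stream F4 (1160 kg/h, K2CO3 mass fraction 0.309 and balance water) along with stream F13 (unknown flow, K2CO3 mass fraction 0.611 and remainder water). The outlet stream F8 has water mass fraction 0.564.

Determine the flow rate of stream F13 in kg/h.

Let F13 be the unknown flow. Total out = 1160 + F13.
water balance: 801.56 + 0.389·F13 = 0.564·(1160 + F13)
(0.389 − 0.564)·F13 = 0.564×1160 − 801.56 = -147.32
F13 = -147.32 / -0.175 = 841.83 kg/h

841.8 kg/h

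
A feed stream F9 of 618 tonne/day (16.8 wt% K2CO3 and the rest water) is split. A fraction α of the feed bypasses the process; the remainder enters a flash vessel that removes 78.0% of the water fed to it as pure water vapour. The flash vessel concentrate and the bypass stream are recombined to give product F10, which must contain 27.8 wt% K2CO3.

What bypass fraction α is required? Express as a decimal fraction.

All 618×0.168 = 103.82 tonne/day of K2CO3 reaches F10, so F10 = 103.82/0.278 = 373.47 tonne/day and vapour = 244.53 tonne/day.
The evaporator receives (1−α)·618 of feed at 0.832 water and removes 0.780 of that water:
0.780×0.832×(1−α)×618 = 244.53
(1−α) = 244.53/401.06 = 0.6097;  α = 0.3903.

0.390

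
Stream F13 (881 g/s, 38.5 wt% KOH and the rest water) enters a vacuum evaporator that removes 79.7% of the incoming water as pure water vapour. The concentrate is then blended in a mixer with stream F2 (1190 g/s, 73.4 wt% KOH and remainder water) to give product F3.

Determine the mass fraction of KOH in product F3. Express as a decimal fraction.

0.740

Vapour removed = 0.797×0.615×881 = 431.83 g/s; concentrate = 449.17 g/s.
KOH reaching the mixer = 339.19 (from concentrate) + 1190×0.734 = 1212.6 g/s.
Product flow = 449.17 + 1190 = 1639.2 g/s; KOH fraction = 0.740.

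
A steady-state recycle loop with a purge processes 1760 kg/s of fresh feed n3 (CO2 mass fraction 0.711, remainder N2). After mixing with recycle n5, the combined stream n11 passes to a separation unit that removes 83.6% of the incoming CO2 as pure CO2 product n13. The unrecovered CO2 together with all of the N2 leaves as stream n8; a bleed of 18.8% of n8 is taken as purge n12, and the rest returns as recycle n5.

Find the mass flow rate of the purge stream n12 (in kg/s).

N2 enters only via n3 and leaves only via the purge: 1760×0.289 = 0.188×(N2 in n8), and the separation unit passes all N2, so N2 in n11 = N2 in n8 = 2705.5 kg/s.
CO2 in n11: m_A = 1760×0.711 + (1−0.188)·(1−0.836)·m_A, so m_A = 1251.4/0.8668 = 1443.6 kg/s.
n8 = (1−0.836)×1443.6 + 2705.5 = 2942.3 kg/s.
Purge n12 = 0.188×2942.3 = 553.15 kg/s.

553.1 kg/s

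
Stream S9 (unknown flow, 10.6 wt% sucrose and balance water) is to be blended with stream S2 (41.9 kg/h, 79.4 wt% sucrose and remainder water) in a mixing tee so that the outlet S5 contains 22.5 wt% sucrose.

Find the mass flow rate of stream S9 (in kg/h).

200.3 kg/h

Let S9 be the unknown flow. Total out = 41.9 + S9.
sucrose balance: 33.269 + 0.106·S9 = 0.225·(41.9 + S9)
(0.106 − 0.225)·S9 = 0.225×41.9 − 33.269 = -23.841
S9 = -23.841 / -0.119 = 200.35 kg/h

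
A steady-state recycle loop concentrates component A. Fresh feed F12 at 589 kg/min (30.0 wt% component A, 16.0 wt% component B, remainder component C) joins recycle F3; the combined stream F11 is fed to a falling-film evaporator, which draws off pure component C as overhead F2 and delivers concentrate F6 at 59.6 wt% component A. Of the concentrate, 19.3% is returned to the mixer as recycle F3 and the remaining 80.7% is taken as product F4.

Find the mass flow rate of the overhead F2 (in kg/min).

Overall component A balance (none leaves overhead): component A in fresh feed = component A in product, i.e. 589×0.300 = (1−0.193)·F6·0.596.
F6 = 176.7/(0.596×0.807) = 367.38 kg/min.
Recycle F3 = 0.193×367.38 = 70.905 kg/min.
Combined feed F11 = 589 + 70.905 = 659.9 kg/min.
Overhead F2 = F11 − F6 = 659.9 − 367.38 = 292.52 kg/min.

292.5 kg/min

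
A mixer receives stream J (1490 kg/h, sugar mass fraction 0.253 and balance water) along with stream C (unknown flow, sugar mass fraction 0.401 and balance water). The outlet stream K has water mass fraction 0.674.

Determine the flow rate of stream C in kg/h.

1450 kg/h

Let C be the unknown flow. Total out = 1490 + C.
water balance: 1113 + 0.599·C = 0.674·(1490 + C)
(0.599 − 0.674)·C = 0.674×1490 − 1113 = -108.77
C = -108.77 / -0.075 = 1450.3 kg/h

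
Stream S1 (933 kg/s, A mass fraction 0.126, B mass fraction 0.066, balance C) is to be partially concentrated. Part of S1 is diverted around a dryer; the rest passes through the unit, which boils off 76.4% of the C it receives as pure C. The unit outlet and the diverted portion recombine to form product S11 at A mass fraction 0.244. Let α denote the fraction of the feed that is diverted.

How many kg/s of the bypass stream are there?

202.1 kg/s

All 933×0.126 = 117.56 kg/s of A reaches S11, so S11 = 117.56/0.244 = 481.8 kg/s and vapour = 451.2 kg/s.
The evaporator receives (1−α)·933 of feed at 0.808 C and removes 0.764 of that C:
0.764×0.808×(1−α)×933 = 451.2
(1−α) = 451.2/575.95 = 0.7834;  α = 0.2166.
Bypass flow = 0.2166×933 = 202.08 kg/s.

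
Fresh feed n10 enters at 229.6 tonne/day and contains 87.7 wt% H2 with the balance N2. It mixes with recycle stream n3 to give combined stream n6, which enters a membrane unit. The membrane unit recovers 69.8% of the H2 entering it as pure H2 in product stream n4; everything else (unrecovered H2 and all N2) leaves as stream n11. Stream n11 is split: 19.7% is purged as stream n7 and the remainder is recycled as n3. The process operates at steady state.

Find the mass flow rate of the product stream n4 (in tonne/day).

H2 in n6: m_A = 229.6×0.877 + (1−0.197)·(1−0.698)·m_A, so m_A = 201.36/0.7575 = 265.82 tonne/day.
Product n4 = 0.698×265.82 = 185.54 tonne/day.

185.5 tonne/day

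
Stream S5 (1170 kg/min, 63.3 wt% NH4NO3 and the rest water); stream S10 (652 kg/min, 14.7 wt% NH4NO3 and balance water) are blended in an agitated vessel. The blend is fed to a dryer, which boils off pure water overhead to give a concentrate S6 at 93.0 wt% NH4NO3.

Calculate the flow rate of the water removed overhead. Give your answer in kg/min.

922.6 kg/min

NH4NO3 entering = 1170×0.633 + 652×0.147 = 836.45 kg/min.
All NH4NO3 reports to S6, so S6 = 836.45/0.930 = 899.41 kg/min.
Total feed = 1822 kg/min; overhead = 1822 − 899.41 = 922.59 kg/min.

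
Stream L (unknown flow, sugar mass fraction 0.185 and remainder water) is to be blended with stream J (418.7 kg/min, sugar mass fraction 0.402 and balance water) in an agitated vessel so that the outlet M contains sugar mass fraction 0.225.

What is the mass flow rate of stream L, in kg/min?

1853 kg/min

Let L be the unknown flow. Total out = 418.7 + L.
sugar balance: 168.32 + 0.185·L = 0.225·(418.7 + L)
(0.185 − 0.225)·L = 0.225×418.7 − 168.32 = -74.11
L = -74.11 / -0.040 = 1852.7 kg/min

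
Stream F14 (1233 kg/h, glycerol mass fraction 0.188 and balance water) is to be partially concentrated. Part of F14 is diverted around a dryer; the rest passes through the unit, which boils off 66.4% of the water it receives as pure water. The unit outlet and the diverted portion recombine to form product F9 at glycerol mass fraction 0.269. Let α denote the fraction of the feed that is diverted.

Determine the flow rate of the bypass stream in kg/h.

544.4 kg/h

All 1233×0.188 = 231.8 kg/h of glycerol reaches F9, so F9 = 231.8/0.269 = 861.72 kg/h and vapour = 371.28 kg/h.
The evaporator receives (1−α)·1233 of feed at 0.812 water and removes 0.664 of that water:
0.664×0.812×(1−α)×1233 = 371.28
(1−α) = 371.28/664.79 = 0.5585;  α = 0.4415.
Bypass flow = 0.4415×1233 = 544.39 kg/h.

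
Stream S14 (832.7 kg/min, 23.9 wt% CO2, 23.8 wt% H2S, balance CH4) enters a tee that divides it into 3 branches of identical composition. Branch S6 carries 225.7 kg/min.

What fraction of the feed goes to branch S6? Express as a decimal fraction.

Fraction to S6 = 225.7/832.7 = 0.2710.

0.271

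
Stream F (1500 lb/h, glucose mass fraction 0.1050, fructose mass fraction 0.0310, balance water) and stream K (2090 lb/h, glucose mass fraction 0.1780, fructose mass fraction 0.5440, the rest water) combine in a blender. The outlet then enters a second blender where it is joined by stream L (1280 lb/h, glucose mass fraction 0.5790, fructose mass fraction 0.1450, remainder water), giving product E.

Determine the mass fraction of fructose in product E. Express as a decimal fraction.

0.2811

Overall, product flow = 4870 lb/h.
fructose in = 1500×0.031 + 2090×0.544 + 1280×0.145 = 1369.1 lb/h.
fructose fraction in E = 0.2811.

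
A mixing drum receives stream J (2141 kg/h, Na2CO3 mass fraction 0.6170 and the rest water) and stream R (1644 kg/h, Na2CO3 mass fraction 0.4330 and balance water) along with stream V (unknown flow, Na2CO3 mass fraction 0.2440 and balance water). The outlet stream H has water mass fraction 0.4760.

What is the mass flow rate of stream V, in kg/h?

Let V be the unknown flow. Total out = 3785 + V.
water balance: 1752.2 + 0.756·V = 0.476·(3785 + V)
(0.756 − 0.476)·V = 0.476×3785 − 1752.2 = 49.509
V = 49.509 / 0.280 = 176.82 kg/h

176.8 kg/h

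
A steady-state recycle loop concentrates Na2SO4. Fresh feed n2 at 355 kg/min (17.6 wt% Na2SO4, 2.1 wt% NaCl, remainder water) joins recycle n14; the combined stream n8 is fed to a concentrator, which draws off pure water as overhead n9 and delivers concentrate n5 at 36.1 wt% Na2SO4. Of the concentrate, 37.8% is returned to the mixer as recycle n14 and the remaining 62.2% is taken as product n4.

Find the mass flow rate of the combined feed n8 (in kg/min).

460.2 kg/min

Overall Na2SO4 balance (none leaves overhead): Na2SO4 in fresh feed = Na2SO4 in product, i.e. 355×0.176 = (1−0.378)·n5·0.361.
n5 = 62.48/(0.361×0.622) = 278.26 kg/min.
Recycle n14 = 0.378×278.26 = 105.18 kg/min.
Combined feed n8 = 355 + 105.18 = 460.18 kg/min.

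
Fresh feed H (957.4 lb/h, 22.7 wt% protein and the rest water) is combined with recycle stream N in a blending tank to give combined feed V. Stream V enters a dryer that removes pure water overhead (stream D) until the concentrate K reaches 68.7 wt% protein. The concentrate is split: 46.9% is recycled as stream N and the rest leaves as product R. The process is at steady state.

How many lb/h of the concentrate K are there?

Overall protein balance (none leaves overhead): protein in fresh feed = protein in product, i.e. 957.4×0.227 = (1−0.469)·K·0.687.
K = 217.33/(0.687×0.531) = 595.76 lb/h.

595.8 lb/h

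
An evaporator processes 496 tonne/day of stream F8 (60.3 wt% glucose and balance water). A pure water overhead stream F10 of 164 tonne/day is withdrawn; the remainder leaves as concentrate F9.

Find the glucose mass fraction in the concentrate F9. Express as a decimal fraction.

glucose is not removed: 496×0.603 = 299.09 tonne/day of glucose enters F9.
Concentrate = 496 − 164 = 332 tonne/day.
Mass fraction = 299.09/332 = 0.901.

0.901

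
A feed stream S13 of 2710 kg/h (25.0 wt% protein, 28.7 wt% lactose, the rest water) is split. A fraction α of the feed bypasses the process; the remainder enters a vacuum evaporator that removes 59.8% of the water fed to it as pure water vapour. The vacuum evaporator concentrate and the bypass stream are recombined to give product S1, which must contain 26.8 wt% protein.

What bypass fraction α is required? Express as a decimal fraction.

All 2710×0.250 = 677.5 kg/h of protein reaches S1, so S1 = 677.5/0.268 = 2528 kg/h and vapour = 182.01 kg/h.
The evaporator receives (1−α)·2710 of feed at 0.463 water and removes 0.598 of that water:
0.598×0.463×(1−α)×2710 = 182.01
(1−α) = 182.01/750.33 = 0.2426;  α = 0.7574.

0.757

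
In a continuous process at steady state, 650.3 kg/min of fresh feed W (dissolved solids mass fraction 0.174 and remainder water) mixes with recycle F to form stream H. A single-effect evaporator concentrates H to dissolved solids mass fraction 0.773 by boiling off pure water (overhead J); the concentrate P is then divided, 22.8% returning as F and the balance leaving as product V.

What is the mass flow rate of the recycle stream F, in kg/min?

Overall dissolved solids balance (none leaves overhead): dissolved solids in fresh feed = dissolved solids in product, i.e. 650.3×0.174 = (1−0.228)·P·0.773.
P = 113.15/(0.773×0.772) = 189.61 kg/min.
Recycle F = 0.228×189.61 = 43.232 kg/min.

43.23 kg/min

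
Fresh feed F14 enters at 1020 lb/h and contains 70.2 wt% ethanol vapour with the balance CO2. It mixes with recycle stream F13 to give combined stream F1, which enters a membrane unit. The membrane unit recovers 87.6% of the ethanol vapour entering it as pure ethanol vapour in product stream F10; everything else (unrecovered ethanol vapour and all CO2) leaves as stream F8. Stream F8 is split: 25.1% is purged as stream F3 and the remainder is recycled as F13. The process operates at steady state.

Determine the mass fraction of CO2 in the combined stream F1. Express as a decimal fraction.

CO2 enters only via F14 and leaves only via the purge: 1020×0.298 = 0.251×(CO2 in F8), and the membrane unit passes all CO2, so CO2 in F1 = CO2 in F8 = 1211 lb/h.
ethanol vapour in F1: m_A = 1020×0.702 + (1−0.251)·(1−0.876)·m_A, so m_A = 716.04/0.9071 = 789.35 lb/h.
F1 = 789.35 + 1211 = 2000.3 lb/h.
CO2 fraction in F1 = 1211/2000.3 = 0.6054.

0.6054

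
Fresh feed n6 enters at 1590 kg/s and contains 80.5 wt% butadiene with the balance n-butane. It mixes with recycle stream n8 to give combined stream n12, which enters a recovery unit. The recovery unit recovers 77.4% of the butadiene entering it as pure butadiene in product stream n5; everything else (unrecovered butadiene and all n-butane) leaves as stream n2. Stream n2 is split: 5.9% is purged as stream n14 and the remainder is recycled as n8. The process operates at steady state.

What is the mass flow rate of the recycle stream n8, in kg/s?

n-butane enters only via n6 and leaves only via the purge: 1590×0.195 = 0.059×(n-butane in n2), and the recovery unit passes all n-butane, so n-butane in n12 = n-butane in n2 = 5255.1 kg/s.
butadiene in n12: m_A = 1590×0.805 + (1−0.059)·(1−0.774)·m_A, so m_A = 1280/0.7873 = 1625.7 kg/s.
n2 = (1−0.774)×1625.7 + 5255.1 = 5622.5 kg/s.
Recycle n8 = (1−0.059)×5622.5 = 5290.8 kg/s.

5291 kg/s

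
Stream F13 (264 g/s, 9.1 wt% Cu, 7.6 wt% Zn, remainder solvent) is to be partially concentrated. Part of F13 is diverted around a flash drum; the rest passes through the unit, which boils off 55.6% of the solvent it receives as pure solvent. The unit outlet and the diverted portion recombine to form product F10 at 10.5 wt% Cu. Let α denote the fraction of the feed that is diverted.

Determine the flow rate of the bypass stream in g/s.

All 264×0.091 = 24.024 g/s of Cu reaches F10, so F10 = 24.024/0.105 = 228.8 g/s and vapour = 35.2 g/s.
The evaporator receives (1−α)·264 of feed at 0.833 solvent and removes 0.556 of that solvent:
0.556×0.833×(1−α)×264 = 35.2
(1−α) = 35.2/122.27 = 0.2879;  α = 0.7121.
Bypass flow = 0.7121×264 = 188 g/s.

188 g/s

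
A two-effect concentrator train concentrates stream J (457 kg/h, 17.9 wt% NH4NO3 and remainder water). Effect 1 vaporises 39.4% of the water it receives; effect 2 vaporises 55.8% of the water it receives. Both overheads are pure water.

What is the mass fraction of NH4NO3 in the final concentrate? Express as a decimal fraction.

0.449

water in feed = 457×0.821 = 375.2 kg/h.
After stage 1: water left = (1−0.394)×375.2 = 227.37; stream total = 309.17 kg/h.
After stage 2: water left = (1−0.558)×227.37 = 100.5; final concentrate = 182.3 kg/h.
NH4NO3 fraction = 81.803/182.3 = 0.449.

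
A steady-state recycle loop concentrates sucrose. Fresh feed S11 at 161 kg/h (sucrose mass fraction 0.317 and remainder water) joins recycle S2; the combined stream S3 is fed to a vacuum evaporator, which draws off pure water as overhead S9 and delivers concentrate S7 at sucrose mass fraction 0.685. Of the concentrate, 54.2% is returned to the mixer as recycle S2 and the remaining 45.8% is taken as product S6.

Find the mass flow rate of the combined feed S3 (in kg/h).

249.2 kg/h

Overall sucrose balance (none leaves overhead): sucrose in fresh feed = sucrose in product, i.e. 161×0.317 = (1−0.542)·S7·0.685.
S7 = 51.037/(0.685×0.458) = 162.68 kg/h.
Recycle S2 = 0.542×162.68 = 88.172 kg/h.
Combined feed S3 = 161 + 88.172 = 249.17 kg/h.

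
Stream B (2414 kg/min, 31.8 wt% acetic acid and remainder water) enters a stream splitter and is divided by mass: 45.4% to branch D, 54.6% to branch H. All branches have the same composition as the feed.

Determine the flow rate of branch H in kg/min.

1318 kg/min

Branch H flow = 0.546×2414 = 1318 kg/min.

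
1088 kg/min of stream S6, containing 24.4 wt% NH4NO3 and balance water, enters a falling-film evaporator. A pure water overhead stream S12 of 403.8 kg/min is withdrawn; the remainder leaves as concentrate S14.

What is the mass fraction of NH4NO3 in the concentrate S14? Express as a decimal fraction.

NH4NO3 is not removed: 1088×0.244 = 265.47 kg/min of NH4NO3 enters S14.
Concentrate = 1088 − 403.8 = 684.2 kg/min.
Mass fraction = 265.47/684.2 = 0.3880.

0.3880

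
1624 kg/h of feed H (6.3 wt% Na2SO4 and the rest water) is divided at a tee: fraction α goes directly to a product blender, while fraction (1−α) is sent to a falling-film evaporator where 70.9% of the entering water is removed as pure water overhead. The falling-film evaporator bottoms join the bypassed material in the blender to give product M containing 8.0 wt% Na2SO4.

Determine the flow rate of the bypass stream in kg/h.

All 1624×0.063 = 102.31 kg/h of Na2SO4 reaches M, so M = 102.31/0.080 = 1278.9 kg/h and vapour = 345.1 kg/h.
The evaporator receives (1−α)·1624 of feed at 0.937 water and removes 0.709 of that water:
0.709×0.937×(1−α)×1624 = 345.1
(1−α) = 345.1/1078.9 = 0.3199;  α = 0.6801.
Bypass flow = 0.6801×1624 = 1104.5 kg/h.

1105 kg/h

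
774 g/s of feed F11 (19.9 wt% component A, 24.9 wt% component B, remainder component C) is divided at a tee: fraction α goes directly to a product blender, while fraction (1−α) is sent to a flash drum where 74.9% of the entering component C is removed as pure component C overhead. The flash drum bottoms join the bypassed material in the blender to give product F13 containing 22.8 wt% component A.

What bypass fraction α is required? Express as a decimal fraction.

All 774×0.199 = 154.03 g/s of component A reaches F13, so F13 = 154.03/0.228 = 675.55 g/s and vapour = 98.447 g/s.
The evaporator receives (1−α)·774 of feed at 0.552 component C and removes 0.749 of that component C:
0.749×0.552×(1−α)×774 = 98.447
(1−α) = 98.447/320.01 = 0.3076;  α = 0.6924.

0.692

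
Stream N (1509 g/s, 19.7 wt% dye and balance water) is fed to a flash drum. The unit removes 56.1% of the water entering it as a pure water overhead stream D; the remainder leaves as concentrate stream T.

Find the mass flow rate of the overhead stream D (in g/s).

water entering = 1509×0.803 = 1211.7 g/s; overhead removed = 0.561×1211.7 = 679.78 g/s.

679.8 g/s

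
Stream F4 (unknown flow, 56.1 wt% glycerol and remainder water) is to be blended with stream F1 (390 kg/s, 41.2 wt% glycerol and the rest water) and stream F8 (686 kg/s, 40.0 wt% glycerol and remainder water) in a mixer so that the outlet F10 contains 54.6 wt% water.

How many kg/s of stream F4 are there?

499.3 kg/s

Let F4 be the unknown flow. Total out = 1076 + F4.
water balance: 640.92 + 0.439·F4 = 0.546·(1076 + F4)
(0.439 − 0.546)·F4 = 0.546×1076 − 640.92 = -53.424
F4 = -53.424 / -0.107 = 499.29 kg/s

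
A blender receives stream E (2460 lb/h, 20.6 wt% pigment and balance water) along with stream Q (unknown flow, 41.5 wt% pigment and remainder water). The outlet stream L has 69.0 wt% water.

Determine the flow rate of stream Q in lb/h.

2437 lb/h

Let Q be the unknown flow. Total out = 2460 + Q.
water balance: 1953.2 + 0.585·Q = 0.690·(2460 + Q)
(0.585 − 0.690)·Q = 0.690×2460 − 1953.2 = -255.84
Q = -255.84 / -0.105 = 2436.6 lb/h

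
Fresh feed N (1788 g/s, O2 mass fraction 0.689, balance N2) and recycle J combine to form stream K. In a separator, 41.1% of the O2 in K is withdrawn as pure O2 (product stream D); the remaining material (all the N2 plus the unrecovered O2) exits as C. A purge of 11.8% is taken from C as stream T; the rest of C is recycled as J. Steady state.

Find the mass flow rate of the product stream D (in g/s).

1054 g/s

O2 in K: m_A = 1788×0.689 + (1−0.118)·(1−0.411)·m_A, so m_A = 1231.9/0.4805 = 2563.8 g/s.
Product D = 0.411×2563.8 = 1053.7 g/s.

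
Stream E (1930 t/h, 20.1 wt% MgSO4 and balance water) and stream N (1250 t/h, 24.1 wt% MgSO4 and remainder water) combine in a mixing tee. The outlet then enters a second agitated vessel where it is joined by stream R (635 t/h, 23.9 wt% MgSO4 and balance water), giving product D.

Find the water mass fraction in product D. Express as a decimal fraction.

Overall, product flow = 3815 t/h.
water in = 1930×0.799 + 1250×0.759 + 635×0.761 = 2974.1 t/h.
water fraction in D = 0.780.

0.780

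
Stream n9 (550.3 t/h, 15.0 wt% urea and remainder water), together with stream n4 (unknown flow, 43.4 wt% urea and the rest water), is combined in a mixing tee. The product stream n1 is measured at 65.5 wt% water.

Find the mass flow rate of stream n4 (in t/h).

1206 t/h

Let n4 be the unknown flow. Total out = 550.3 + n4.
water balance: 467.75 + 0.566·n4 = 0.655·(550.3 + n4)
(0.566 − 0.655)·n4 = 0.655×550.3 − 467.75 = -107.31
n4 = -107.31 / -0.089 = 1205.7 t/h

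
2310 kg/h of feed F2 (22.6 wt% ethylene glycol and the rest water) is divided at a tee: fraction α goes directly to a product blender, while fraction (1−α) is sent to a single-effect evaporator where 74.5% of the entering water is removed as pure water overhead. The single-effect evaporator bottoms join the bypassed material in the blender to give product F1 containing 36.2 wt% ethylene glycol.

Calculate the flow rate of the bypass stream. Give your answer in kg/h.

805 kg/h

All 2310×0.226 = 522.06 kg/h of ethylene glycol reaches F1, so F1 = 522.06/0.362 = 1442.2 kg/h and vapour = 867.85 kg/h.
The evaporator receives (1−α)·2310 of feed at 0.774 water and removes 0.745 of that water:
0.745×0.774×(1−α)×2310 = 867.85
(1−α) = 867.85/1332 = 0.6515;  α = 0.3485.
Bypass flow = 0.3485×2310 = 804.97 kg/h.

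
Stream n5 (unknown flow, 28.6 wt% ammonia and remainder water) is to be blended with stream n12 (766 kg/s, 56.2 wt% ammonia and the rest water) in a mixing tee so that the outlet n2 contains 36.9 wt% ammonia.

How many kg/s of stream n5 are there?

Let n5 be the unknown flow. Total out = 766 + n5.
ammonia balance: 430.49 + 0.286·n5 = 0.369·(766 + n5)
(0.286 − 0.369)·n5 = 0.369×766 − 430.49 = -147.84
n5 = -147.84 / -0.083 = 1781.2 kg/s

1781 kg/s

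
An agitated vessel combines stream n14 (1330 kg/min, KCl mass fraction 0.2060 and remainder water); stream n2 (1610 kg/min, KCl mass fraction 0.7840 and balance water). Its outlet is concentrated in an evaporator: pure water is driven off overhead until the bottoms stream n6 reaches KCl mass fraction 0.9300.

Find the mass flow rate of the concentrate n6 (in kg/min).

KCl entering = 1330×0.206 + 1610×0.784 = 1536.2 kg/min.
All KCl reports to n6, so n6 = 1536.2/0.930 = 1651.8 kg/min.

1652 kg/min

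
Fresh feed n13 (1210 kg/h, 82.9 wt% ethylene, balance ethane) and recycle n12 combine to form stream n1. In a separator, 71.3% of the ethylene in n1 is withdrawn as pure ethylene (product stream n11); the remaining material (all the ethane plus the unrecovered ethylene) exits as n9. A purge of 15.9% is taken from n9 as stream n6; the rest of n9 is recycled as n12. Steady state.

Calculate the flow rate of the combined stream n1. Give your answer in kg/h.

ethane enters only via n13 and leaves only via the purge: 1210×0.171 = 0.159×(ethane in n9), and the separator passes all ethane, so ethane in n1 = ethane in n9 = 1301.3 kg/h.
ethylene in n1: m_A = 1210×0.829 + (1−0.159)·(1−0.713)·m_A, so m_A = 1003.1/0.7586 = 1322.2 kg/h.
n1 = 1322.2 + 1301.3 = 2623.6 kg/h.

2624 kg/h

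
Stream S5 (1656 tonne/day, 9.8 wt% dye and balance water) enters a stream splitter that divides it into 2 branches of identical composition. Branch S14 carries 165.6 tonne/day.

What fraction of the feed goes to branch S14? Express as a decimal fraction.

0.100

Fraction to S14 = 165.6/1656 = 0.1000.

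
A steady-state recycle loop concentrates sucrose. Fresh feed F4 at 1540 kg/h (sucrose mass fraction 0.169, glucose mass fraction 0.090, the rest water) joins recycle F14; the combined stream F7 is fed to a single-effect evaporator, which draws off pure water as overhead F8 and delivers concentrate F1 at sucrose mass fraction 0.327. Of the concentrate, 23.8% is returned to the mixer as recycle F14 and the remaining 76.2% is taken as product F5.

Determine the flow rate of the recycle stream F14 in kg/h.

Overall sucrose balance (none leaves overhead): sucrose in fresh feed = sucrose in product, i.e. 1540×0.169 = (1−0.238)·F1·0.327.
F1 = 260.26/(0.327×0.762) = 1044.5 kg/h.
Recycle F14 = 0.238×1044.5 = 248.59 kg/h.

248.6 kg/h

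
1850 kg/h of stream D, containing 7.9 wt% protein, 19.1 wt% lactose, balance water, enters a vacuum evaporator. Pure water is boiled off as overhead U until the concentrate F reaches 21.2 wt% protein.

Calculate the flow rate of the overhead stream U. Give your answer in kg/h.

protein is conserved: 1850×0.079 = 146.15 kg/h all reports to the concentrate.
Concentrate = 146.15/(target fraction) = 689.39 kg/h.
Overhead = 1850 − 689.39 = 1160.6 kg/h.

1161 kg/h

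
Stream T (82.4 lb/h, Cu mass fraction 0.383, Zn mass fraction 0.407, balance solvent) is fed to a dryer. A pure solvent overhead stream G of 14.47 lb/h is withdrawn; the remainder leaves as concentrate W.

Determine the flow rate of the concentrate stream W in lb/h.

Concentrate = 82.4 − 14.47 = 67.93 lb/h.

67.93 lb/h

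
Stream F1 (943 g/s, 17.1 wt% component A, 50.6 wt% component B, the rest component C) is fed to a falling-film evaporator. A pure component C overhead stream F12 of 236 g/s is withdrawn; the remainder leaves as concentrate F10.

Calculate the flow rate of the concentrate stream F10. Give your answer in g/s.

Concentrate = 943 − 236 = 707 g/s.

707 g/s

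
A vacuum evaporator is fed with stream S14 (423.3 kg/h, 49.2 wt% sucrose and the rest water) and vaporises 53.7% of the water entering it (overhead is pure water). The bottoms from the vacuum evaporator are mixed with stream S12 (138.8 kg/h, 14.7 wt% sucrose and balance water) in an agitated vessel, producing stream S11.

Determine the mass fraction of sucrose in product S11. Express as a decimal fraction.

Vapour removed = 0.537×0.508×423.3 = 115.47 kg/h; concentrate = 307.83 kg/h.
sucrose reaching the mixer = 208.26 (from concentrate) + 138.8×0.147 = 228.67 kg/h.
Product flow = 307.83 + 138.8 = 446.63 kg/h; sucrose fraction = 0.5120.

0.5120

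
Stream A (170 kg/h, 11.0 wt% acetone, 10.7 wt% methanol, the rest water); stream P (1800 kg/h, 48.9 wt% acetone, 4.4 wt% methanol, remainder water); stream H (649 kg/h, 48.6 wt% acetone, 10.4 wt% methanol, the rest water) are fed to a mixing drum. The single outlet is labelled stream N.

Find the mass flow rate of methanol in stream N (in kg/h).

164.9 kg/h

methanol out = methanol in = 170×0.107 + 1800×0.044 + 649×0.104 = 164.89 kg/h.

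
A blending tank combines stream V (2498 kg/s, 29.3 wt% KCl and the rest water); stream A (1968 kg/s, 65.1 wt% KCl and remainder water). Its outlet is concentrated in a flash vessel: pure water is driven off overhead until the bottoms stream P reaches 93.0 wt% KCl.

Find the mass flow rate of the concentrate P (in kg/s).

2165 kg/s

KCl entering = 2498×0.293 + 1968×0.651 = 2013.1 kg/s.
All KCl reports to P, so P = 2013.1/0.930 = 2164.6 kg/s.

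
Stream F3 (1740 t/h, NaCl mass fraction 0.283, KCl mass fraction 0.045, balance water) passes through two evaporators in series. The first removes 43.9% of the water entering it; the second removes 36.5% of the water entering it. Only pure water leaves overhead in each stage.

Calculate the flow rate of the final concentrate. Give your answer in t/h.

987.3 t/h

water in feed = 1740×0.672 = 1169.3 t/h.
After stage 1: water left = (1−0.439)×1169.3 = 655.97; stream total = 1226.7 t/h.
After stage 2: water left = (1−0.365)×655.97 = 416.54; final concentrate = 987.26 t/h.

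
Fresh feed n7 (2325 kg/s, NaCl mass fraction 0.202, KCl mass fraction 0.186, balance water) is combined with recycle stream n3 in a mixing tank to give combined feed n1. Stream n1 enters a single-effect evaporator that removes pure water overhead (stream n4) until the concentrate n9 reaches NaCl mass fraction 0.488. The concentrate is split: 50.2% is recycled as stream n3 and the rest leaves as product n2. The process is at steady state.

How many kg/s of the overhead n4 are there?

Overall NaCl balance (none leaves overhead): NaCl in fresh feed = NaCl in product, i.e. 2325×0.202 = (1−0.502)·n9·0.488.
n9 = 469.65/(0.488×0.498) = 1932.5 kg/s.
Recycle n3 = 0.502×1932.5 = 970.13 kg/s.
Combined feed n1 = 2325 + 970.13 = 3295.1 kg/s.
Overhead n4 = n1 − n9 = 3295.1 − 1932.5 = 1362.6 kg/s.

1363 kg/s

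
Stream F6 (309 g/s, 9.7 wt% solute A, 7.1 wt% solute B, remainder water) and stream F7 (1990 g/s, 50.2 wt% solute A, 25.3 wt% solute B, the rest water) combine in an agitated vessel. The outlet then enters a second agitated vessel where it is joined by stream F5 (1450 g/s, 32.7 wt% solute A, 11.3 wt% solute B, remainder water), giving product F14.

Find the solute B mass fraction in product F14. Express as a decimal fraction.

Overall, product flow = 3749 g/s.
solute B in = 309×0.071 + 1990×0.253 + 1450×0.113 = 689.26 g/s.
solute B fraction in F14 = 0.184.

0.184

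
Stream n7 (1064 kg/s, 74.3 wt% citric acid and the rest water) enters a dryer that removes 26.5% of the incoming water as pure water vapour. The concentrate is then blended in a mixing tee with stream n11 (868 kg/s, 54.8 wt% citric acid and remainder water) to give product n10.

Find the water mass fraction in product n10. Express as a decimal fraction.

Vapour removed = 0.265×0.257×1064 = 72.464 kg/s; concentrate = 991.54 kg/s.
water reaching the mixer = 200.98 (from concentrate) + 868×0.452 = 593.32 kg/s.
Product flow = 991.54 + 868 = 1859.5 kg/s; water fraction = 0.3191.

0.3191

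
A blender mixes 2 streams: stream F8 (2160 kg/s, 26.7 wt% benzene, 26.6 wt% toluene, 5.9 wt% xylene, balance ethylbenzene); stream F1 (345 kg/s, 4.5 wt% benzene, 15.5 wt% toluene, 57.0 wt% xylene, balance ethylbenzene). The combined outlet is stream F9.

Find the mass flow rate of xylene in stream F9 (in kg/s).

324.1 kg/s

xylene out = xylene in = 2160×0.059 + 345×0.570 = 324.09 kg/s.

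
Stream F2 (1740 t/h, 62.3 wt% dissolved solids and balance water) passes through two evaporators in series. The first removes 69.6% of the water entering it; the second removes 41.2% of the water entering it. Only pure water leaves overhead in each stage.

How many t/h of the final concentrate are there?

1201 t/h

water in feed = 1740×0.377 = 655.98 t/h.
After stage 1: water left = (1−0.696)×655.98 = 199.42; stream total = 1283.4 t/h.
After stage 2: water left = (1−0.412)×199.42 = 117.26; final concentrate = 1201.3 t/h.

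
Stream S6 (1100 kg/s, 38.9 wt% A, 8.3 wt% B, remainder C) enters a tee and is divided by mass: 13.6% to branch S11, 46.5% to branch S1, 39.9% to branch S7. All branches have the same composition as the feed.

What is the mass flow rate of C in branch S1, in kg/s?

270.1 kg/s

Branch S1 total = 0.465×1100 = 511.5 kg/s.
C in S1 = 0.528×511.5 = 270.07 kg/s.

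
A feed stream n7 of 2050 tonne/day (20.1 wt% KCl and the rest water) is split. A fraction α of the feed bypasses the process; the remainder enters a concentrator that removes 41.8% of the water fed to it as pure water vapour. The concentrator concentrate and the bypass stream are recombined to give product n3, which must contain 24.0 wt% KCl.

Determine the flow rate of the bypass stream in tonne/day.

1053 tonne/day

All 2050×0.201 = 412.05 tonne/day of KCl reaches n3, so n3 = 412.05/0.240 = 1716.9 tonne/day and vapour = 333.12 tonne/day.
The evaporator receives (1−α)·2050 of feed at 0.799 water and removes 0.418 of that water:
0.418×0.799×(1−α)×2050 = 333.12
(1−α) = 333.12/684.66 = 0.4866;  α = 0.5134.
Bypass flow = 0.5134×2050 = 1052.6 tonne/day.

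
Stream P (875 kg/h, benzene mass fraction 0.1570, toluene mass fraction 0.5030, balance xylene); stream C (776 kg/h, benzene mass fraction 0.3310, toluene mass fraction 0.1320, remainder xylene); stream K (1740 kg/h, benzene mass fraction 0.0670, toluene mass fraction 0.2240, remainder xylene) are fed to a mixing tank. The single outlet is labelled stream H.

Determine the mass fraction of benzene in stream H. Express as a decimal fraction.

0.1506

Total flow out = 875 + 776 + 1740 = 3391 kg/h.
benzene in = 875×0.157 + 776×0.331 + 1740×0.067 = 510.81 kg/h.
benzene mass fraction in H = 510.81/3391 = 0.1506.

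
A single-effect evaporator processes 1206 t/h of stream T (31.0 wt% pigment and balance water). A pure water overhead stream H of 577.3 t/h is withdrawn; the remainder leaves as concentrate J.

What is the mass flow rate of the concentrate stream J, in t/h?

Concentrate = 1206 − 577.3 = 628.7 t/h.

628.7 t/h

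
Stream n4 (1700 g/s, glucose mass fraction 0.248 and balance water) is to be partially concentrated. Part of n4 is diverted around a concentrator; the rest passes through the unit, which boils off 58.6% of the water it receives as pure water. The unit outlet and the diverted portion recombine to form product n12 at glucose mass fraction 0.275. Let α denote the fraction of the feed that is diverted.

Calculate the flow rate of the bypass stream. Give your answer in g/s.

1321 g/s

All 1700×0.248 = 421.6 g/s of glucose reaches n12, so n12 = 421.6/0.275 = 1533.1 g/s and vapour = 166.91 g/s.
The evaporator receives (1−α)·1700 of feed at 0.752 water and removes 0.586 of that water:
0.586×0.752×(1−α)×1700 = 166.91
(1−α) = 166.91/749.14 = 0.2228;  α = 0.7772.
Bypass flow = 0.7772×1700 = 1321.2 g/s.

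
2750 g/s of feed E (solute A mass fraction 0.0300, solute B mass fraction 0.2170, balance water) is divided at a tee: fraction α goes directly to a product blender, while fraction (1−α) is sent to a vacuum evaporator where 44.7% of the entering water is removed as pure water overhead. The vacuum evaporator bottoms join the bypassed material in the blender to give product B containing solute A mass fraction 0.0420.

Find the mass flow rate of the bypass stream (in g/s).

All 2750×0.030 = 82.5 g/s of solute A reaches B, so B = 82.5/0.042 = 1964.3 g/s and vapour = 785.71 g/s.
The evaporator receives (1−α)·2750 of feed at 0.753 water and removes 0.447 of that water:
0.447×0.753×(1−α)×2750 = 785.71
(1−α) = 785.71/925.63 = 0.8488;  α = 0.1512.
Bypass flow = 0.1512×2750 = 415.67 g/s.

415.7 g/s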